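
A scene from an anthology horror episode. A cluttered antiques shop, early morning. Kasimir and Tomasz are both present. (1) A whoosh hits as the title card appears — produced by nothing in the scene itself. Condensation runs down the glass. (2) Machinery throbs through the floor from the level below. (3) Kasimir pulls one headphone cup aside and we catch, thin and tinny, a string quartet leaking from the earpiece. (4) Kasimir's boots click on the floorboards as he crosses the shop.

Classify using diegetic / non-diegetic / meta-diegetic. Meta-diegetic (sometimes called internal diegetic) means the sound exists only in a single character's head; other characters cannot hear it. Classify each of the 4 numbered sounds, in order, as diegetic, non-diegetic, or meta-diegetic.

non-diegetic, diegetic, diegetic, diegetic

(1) an editorial stinger — it belongs to the cut, not the story world → non-diegetic.
(2) ambient/room sound belonging to the story's physical space → diegetic.
Sound (3): it's leaking from a physical pair of headphones in the scene, so diegetic.
Sound (4): it's the physical sound of Kasimir moving in the space, so diegetic.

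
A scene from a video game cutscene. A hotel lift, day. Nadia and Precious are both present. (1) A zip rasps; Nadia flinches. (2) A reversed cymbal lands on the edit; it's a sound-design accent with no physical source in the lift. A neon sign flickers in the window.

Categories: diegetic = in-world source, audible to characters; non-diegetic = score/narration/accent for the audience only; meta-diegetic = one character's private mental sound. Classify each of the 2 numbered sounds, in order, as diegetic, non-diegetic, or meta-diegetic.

(1) is diegetic: the sound comes from a zip physically present in the location.
Sound (2): nothing in the scene produces it; it's an accent added for the audience, so non-diegetic.

diegetic, non-diegetic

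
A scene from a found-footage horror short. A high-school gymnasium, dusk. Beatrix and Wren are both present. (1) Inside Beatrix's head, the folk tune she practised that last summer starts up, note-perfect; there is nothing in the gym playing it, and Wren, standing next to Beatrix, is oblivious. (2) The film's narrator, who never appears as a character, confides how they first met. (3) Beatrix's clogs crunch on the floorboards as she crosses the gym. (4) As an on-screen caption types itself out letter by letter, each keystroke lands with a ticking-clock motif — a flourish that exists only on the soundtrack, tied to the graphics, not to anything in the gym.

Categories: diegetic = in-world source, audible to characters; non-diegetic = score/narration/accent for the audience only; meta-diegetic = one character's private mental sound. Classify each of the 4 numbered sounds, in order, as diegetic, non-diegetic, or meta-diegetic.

(1) it lives in Beatrix's subjectivity, not in the gym → meta-diegetic.
(2) external voice-over — not a character, not heard by anyone in the scene → non-diegetic.
Sound (3): Beatrix's footsteps are produced in the story world, so diegetic.
Sound (4): it accompanies on-screen graphics, not anything inside the story world, so non-diegetic.

meta-diegetic, non-diegetic, diegetic, non-diegetic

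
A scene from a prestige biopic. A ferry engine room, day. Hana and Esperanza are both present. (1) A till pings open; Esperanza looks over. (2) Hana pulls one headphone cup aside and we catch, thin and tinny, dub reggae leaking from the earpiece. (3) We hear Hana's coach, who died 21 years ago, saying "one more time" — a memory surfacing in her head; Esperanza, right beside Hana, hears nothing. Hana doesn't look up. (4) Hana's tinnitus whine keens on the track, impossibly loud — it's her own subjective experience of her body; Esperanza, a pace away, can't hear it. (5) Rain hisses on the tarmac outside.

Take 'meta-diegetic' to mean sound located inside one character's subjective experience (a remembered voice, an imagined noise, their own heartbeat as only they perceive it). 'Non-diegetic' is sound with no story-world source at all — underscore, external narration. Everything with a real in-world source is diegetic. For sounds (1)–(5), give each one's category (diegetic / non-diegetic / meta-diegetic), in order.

Sound (1): a till is a real object/event in the scene's world, so diegetic.
Sound (2): the headphones are an on-screen source, so diegetic.
(3) is meta-diegetic: it's Hana's recollection rendered as sound; the other character can't hear it.
(4) point-of-audition from inside Hana's body; not a sound in the room → meta-diegetic.
(5) it's the actual ambient sound of the location → diegetic.

diegetic, diegetic, meta-diegetic, meta-diegetic, diegetic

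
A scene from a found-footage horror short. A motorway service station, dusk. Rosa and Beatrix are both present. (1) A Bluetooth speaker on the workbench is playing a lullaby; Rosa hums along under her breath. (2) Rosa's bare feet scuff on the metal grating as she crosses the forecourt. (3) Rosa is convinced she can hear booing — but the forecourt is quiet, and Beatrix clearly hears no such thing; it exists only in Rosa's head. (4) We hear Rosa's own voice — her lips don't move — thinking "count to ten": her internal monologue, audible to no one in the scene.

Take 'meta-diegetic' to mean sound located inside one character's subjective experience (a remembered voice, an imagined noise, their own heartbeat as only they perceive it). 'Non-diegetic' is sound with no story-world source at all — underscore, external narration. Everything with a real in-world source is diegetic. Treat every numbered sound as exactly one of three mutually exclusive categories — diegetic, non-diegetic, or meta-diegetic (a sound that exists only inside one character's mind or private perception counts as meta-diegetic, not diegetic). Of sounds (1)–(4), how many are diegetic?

Sound (1): source music from a Bluetooth speaker, which exists in the story world, so diegetic.
(2) is diegetic: a character's body making contact with the set — an in-world sound.
(3) subjective to Rosa: the forecourt is silent and Beatrix hears nothing → meta-diegetic.
Sound (4): Rosa's thought-voice: a private mental sound no other character can hear, so meta-diegetic.
So 2 of the 4 are diegetic: (1), (2).

2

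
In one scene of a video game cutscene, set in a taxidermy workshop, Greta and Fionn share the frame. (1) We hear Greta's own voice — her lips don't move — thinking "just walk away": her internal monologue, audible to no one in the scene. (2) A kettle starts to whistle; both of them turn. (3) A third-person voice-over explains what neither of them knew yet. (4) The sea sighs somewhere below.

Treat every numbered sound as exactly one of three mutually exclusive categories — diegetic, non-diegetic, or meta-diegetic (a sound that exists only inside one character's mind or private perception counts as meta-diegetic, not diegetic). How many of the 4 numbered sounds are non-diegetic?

(1) is meta-diegetic: Greta's thought-voice: a private mental sound no other character can hear.
(2) the sound comes from a kettle physically present in the location → diegetic.
Sound (3): external voice-over — not a character, not heard by anyone in the scene, so non-diegetic.
Sound (4): it's the actual ambient sound of the location, so diegetic.
Non-diegetic: (3) — that's 1.

1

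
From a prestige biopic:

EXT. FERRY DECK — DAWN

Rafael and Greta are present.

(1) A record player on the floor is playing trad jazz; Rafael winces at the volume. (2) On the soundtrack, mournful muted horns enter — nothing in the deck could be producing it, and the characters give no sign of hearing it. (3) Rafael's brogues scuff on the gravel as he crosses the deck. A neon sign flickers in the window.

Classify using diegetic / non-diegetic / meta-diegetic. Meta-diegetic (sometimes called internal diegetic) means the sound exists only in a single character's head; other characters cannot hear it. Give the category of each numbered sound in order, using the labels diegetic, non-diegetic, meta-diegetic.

(1) is diegetic: a record player is a physical source in the scene and Rafael reacts to it.
(2) is non-diegetic: it has no source in the story world and no character can hear it — it's underscore.
Sound (3): a character's body making contact with the set — an in-world sound, so diegetic.

diegetic, non-diegetic, diegetic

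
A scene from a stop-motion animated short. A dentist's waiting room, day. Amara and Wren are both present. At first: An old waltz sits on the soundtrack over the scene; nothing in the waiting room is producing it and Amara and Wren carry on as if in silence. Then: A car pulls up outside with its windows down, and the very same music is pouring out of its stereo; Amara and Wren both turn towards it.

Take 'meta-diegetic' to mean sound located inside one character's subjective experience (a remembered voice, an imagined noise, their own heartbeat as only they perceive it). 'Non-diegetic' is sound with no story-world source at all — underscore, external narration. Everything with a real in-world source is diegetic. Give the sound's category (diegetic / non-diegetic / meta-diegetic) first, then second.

First: no in-world source exists and no character can hear it — underscore → non-diegetic.
Second: the car stereo is now a real source in the story world and the characters hear it → diegetic.

non-diegetic, diegetic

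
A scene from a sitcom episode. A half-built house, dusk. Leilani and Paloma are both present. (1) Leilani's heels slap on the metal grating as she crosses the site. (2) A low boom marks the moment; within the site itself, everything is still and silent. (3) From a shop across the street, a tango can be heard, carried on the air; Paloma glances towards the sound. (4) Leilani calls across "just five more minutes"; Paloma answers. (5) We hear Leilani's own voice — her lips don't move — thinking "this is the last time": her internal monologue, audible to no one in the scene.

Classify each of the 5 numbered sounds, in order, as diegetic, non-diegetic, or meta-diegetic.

diegetic, non-diegetic, diegetic, diegetic, meta-diegetic

(1) is diegetic: it's the physical sound of Leilani moving in the space.
(2) nothing in the scene produces it; it's an accent added for the audience → non-diegetic.
(3) it's coming from a shop across the street — a location within the story world — and Paloma reacts → diegetic.
(4) is diegetic: on-screen dialogue — Leilani speaks and Paloma is there to hear.
(5) internal monologue — inside Leilani's mind, not spoken into the scene → meta-diegetic.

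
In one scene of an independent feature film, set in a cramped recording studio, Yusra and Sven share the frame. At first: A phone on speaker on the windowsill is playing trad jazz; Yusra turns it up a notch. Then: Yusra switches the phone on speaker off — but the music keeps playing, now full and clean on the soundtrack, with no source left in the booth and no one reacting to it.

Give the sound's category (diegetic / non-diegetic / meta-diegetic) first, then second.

diegetic, non-diegetic

First: a phone on speaker is a real in-scene source and Yusra reacts to it → diegetic.
Second: there is no longer any in-world source and no one can hear it — it has become underscore → non-diegetic.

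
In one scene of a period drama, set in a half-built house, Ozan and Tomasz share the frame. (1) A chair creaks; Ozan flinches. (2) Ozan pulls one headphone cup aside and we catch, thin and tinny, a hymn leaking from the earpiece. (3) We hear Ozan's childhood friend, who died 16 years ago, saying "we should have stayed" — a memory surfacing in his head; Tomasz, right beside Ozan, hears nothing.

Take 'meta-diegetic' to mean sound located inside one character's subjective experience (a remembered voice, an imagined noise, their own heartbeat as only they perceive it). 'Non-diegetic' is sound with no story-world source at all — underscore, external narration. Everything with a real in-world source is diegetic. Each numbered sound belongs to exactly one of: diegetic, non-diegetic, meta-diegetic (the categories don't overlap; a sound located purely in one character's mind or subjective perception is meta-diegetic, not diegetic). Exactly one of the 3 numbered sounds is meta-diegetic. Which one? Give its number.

(1) the sound comes from a chair physically present in the location → diegetic.
Sound (2): the headphones are an on-screen source, so diegetic.
Sound (3): it's Ozan's recollection rendered as sound; the other character can't hear it, so meta-diegetic.
Only (3) is meta-diegetic.

3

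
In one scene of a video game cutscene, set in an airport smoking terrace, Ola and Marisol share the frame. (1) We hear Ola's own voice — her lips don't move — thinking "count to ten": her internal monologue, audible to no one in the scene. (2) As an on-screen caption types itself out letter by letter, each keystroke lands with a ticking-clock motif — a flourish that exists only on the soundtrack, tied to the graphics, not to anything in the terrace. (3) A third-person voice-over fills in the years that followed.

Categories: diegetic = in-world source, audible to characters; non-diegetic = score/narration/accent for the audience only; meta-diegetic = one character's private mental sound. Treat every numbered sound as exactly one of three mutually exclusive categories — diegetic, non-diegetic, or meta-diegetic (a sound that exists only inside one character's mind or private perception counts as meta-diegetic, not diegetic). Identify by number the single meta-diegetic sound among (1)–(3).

Sound (1): internal monologue — inside Ola's mind, not spoken into the scene, so meta-diegetic.
(2) is non-diegetic: sound married to a title/caption — outside the diegesis by definition.
Sound (3): the narrator exists outside the story world, addressing only the audience, so non-diegetic.
Only (1) is meta-diegetic.

1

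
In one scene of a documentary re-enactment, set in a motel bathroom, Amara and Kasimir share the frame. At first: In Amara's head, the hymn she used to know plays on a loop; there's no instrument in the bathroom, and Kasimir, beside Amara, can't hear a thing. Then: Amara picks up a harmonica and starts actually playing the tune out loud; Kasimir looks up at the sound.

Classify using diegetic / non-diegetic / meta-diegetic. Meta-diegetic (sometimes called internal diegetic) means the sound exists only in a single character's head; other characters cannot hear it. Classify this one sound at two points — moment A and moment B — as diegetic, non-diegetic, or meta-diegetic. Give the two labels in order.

meta-diegetic, diegetic

Moment A: the tune exists only as Amara's private memory; Kasimir can't hear it → meta-diegetic.
Moment B: Amara is now producing it live on a harmonica, in the room, and Kasimir hears it → diegetic.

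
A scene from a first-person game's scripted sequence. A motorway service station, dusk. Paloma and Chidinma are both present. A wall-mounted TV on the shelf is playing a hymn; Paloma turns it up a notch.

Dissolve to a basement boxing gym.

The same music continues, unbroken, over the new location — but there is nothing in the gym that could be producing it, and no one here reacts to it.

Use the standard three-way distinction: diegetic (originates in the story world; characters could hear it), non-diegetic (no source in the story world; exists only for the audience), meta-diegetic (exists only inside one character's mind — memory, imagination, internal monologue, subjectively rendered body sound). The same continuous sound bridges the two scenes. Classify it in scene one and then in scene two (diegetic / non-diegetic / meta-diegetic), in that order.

Scene one: a wall-mounted TV is an on-screen source and Paloma reacts to it → diegetic.
Scene two: there is no source in the gym and no one hears it — it's now underscore → non-diegetic.

diegetic, non-diegetic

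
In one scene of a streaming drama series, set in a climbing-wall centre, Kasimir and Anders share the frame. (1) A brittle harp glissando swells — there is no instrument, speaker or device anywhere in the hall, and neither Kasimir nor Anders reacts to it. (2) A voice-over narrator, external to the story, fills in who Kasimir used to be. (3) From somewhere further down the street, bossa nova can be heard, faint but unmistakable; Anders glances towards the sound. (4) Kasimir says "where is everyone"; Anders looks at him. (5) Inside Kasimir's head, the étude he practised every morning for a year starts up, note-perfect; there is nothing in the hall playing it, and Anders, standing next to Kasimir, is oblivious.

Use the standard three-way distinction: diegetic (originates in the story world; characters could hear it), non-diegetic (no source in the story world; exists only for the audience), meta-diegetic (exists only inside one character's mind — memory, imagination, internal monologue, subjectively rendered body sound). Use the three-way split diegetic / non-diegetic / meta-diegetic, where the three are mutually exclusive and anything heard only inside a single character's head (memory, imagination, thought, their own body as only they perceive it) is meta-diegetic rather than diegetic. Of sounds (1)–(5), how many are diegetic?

(1) it has no source in the story world and no character can hear it — it's underscore → non-diegetic.
(2) the narrator exists outside the story world, addressing only the audience → non-diegetic.
(3) is diegetic: it's coming from somewhere further down the street — a location within the story world — and Anders reacts.
Sound (4): spoken by a character present in the story world, so diegetic.
(5) is meta-diegetic: it lives in Kasimir's subjectivity, not in the hall.
Diegetic: (3), (4) — that's 2.

2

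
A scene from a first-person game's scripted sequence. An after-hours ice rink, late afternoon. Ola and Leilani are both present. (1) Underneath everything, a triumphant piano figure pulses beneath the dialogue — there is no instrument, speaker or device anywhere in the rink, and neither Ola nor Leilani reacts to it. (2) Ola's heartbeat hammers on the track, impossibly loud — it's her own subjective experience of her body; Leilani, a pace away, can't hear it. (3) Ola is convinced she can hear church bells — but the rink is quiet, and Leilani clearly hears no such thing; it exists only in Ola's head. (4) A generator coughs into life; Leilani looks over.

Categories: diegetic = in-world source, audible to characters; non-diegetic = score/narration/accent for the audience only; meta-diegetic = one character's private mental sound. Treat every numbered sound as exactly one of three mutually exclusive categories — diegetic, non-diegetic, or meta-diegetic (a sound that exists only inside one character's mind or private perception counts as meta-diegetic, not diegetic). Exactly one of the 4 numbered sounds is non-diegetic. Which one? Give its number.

(1) nothing in the rink produces it and the characters don't hear it — pure soundtrack → non-diegetic.
Sound (2): it's Ola's internal bodily sensation rendered as sound; only Ola 'hears' it, so meta-diegetic.
(3) the sound is imagined by Ola; nothing in the story world is producing it and Leilani can't hear it → meta-diegetic.
(4) the sound comes from a generator physically present in the location → diegetic.
Only (1) is non-diegetic.

1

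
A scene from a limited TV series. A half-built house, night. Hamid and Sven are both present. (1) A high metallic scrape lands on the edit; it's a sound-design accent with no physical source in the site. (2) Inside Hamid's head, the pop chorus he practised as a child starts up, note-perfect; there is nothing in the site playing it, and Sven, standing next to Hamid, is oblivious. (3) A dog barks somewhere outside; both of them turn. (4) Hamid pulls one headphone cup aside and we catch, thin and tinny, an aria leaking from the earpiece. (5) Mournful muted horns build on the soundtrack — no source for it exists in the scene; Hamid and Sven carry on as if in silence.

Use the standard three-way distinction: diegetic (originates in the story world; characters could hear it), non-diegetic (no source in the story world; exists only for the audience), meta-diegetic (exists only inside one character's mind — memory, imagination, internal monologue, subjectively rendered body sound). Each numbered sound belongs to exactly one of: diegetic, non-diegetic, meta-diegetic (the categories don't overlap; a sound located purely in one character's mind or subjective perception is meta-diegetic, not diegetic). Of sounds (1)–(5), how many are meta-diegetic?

Sound (1): an editorial stinger — it belongs to the cut, not the story world, so non-diegetic.
(2) it lives in Hamid's subjectivity, not in the site → meta-diegetic.
Sound (3): the sound comes from a dog physically present in the location, so diegetic.
(4) the headphones are an on-screen source → diegetic.
Sound (5): nothing in the site produces it and the characters don't hear it — pure soundtrack, so non-diegetic.
So 1 of the 5 is meta-diegetic: (2).

1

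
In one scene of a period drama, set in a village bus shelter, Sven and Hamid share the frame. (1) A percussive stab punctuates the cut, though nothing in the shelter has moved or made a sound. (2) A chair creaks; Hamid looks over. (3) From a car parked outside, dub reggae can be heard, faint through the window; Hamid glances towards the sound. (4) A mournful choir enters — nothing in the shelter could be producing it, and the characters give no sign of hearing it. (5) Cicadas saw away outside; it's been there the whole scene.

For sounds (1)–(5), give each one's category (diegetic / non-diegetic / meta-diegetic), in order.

non-diegetic, diegetic, diegetic, non-diegetic, diegetic

Sound (1): nothing in the scene produces it; it's an accent added for the audience, so non-diegetic.
(2) is diegetic: the sound comes from a chair physically present in the location.
(3) the music has an off-screen but real-world source and a character hears it → diegetic.
(4) nothing in the shelter produces it and the characters don't hear it — pure soundtrack → non-diegetic.
(5) is diegetic: cicadas is part of the location's real environment.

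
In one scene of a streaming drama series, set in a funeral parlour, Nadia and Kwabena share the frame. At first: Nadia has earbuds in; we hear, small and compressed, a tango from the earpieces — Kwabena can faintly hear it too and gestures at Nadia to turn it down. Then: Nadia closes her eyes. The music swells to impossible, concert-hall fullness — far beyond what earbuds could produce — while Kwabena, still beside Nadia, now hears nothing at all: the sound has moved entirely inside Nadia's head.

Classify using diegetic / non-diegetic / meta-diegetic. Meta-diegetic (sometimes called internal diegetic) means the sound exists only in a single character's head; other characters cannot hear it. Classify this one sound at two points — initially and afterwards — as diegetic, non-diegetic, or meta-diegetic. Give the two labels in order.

Initially: the earbuds are a physical source both characters can hear → diegetic.
Afterwards: the music now exists only as Nadia's subjective experience; Kwabena can no longer hear it → meta-diegetic.

diegetic, meta-diegetic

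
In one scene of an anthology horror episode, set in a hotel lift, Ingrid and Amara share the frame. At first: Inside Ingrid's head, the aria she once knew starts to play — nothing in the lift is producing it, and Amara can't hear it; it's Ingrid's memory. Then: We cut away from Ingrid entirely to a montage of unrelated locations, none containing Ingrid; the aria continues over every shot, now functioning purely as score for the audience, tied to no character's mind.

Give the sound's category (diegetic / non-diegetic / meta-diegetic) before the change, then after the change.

Before the change: the music lives inside Ingrid's mind alone; Amara can't hear it → meta-diegetic.
After the change: once it plays over shots Ingrid isn't in, detached from any character's subjectivity, it's conventional underscore → non-diegetic.

meta-diegetic, non-diegetic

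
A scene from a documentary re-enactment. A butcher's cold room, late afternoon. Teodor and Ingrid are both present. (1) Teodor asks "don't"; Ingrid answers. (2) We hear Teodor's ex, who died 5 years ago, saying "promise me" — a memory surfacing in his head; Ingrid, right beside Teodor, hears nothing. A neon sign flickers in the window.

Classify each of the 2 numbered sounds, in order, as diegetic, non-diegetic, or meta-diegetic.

(1) spoken by a character present in the story world → diegetic.
(2) is meta-diegetic: it's Teodor's recollection rendered as sound; the other character can't hear it.

diegetic, meta-diegetic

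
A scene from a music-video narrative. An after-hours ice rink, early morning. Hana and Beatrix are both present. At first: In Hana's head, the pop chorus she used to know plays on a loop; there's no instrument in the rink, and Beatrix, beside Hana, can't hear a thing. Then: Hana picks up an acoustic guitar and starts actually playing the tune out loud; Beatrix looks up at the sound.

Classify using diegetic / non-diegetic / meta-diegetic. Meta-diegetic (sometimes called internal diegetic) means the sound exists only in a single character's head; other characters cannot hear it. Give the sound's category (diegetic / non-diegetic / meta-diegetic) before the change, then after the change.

meta-diegetic, diegetic

Before the change: the tune exists only as Hana's private memory; Beatrix can't hear it → meta-diegetic.
After the change: Hana is now producing it live on an acoustic guitar, in the room, and Beatrix hears it → diegetic.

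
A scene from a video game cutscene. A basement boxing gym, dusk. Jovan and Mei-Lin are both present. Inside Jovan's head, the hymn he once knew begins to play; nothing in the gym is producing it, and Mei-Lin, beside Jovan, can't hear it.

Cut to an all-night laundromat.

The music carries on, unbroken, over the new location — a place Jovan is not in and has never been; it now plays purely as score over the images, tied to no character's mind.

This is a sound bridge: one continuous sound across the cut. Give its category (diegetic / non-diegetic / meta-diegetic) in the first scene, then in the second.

meta-diegetic, non-diegetic

Scene one: the music exists only inside Jovan's mind; Mei-Lin can't hear it → meta-diegetic.
Scene two: it's detached from Jovan entirely and plays over unrelated images with no in-world source — conventional underscore → non-diegetic.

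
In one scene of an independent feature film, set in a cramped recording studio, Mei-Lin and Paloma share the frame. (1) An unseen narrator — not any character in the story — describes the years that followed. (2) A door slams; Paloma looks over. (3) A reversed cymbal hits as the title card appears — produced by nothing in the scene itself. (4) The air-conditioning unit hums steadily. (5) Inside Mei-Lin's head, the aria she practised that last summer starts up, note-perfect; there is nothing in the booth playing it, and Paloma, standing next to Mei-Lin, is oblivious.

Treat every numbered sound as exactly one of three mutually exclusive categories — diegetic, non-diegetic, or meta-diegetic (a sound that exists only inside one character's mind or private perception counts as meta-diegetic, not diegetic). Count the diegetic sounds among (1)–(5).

(1) external voice-over — not a character, not heard by anyone in the scene → non-diegetic.
(2) is diegetic: a door is a real object/event in the scene's world.
Sound (3): it's a sound-design accent with no in-world source; no one in the scene can hear it, so non-diegetic.
(4) is diegetic: ambient/room sound belonging to the story's physical space.
Sound (5): it lives in Mei-Lin's subjectivity, not in the booth, so meta-diegetic.
Diegetic: (2), (4) — that's 2.

2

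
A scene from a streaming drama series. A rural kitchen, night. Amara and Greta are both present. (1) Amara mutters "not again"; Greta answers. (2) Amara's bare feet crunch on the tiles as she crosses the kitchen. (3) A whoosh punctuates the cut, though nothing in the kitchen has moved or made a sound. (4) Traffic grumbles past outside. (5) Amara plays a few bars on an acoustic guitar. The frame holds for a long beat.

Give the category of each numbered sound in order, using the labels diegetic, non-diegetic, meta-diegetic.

diegetic, diegetic, non-diegetic, diegetic, diegetic

Sound (1): Amara is a character speaking aloud in the scene, so diegetic.
(2) is diegetic: a character's body making contact with the set — an in-world sound.
(3) is non-diegetic: it's a sound-design accent with no in-world source; no one in the scene can hear it.
(4) it's the actual ambient sound of the location → diegetic.
(5) is diegetic: Amara is producing the music live, in the story world.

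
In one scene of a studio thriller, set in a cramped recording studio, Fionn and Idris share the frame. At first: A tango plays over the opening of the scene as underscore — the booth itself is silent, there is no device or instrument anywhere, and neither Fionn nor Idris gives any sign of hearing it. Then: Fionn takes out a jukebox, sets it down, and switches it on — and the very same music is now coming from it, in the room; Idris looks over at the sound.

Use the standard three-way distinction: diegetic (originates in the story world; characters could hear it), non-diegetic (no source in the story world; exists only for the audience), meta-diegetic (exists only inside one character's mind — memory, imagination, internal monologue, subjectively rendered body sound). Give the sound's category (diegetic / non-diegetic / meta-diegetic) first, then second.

non-diegetic, diegetic

First: no in-world source exists and no character can hear it — underscore → non-diegetic.
Second: a jukebox is now a real source in the story world and the characters hear it → diegetic.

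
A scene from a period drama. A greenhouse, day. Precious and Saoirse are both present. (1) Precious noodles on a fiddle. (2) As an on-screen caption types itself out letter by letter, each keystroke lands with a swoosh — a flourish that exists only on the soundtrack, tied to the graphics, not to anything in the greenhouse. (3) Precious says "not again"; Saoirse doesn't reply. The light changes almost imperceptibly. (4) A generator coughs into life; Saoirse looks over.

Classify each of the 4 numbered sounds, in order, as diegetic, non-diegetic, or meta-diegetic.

diegetic, non-diegetic, diegetic, diegetic

Sound (1): a character is playing a fiddle on screen, so diegetic.
(2) is non-diegetic: the caption isn't part of the story world, so neither is the sound tied to it.
(3) spoken by a character present in the story world → diegetic.
(4) the sound comes from a generator physically present in the location → diegetic.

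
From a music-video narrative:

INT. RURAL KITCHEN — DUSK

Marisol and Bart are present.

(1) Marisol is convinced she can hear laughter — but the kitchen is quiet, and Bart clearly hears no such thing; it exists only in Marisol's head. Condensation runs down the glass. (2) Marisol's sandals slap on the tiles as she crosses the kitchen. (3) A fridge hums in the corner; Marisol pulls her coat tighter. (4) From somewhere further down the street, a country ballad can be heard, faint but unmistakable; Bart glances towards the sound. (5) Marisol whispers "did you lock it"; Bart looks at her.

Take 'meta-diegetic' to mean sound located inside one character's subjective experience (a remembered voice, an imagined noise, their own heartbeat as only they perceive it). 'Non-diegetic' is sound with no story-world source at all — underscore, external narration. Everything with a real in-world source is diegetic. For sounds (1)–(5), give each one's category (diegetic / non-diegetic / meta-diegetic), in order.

meta-diegetic, diegetic, diegetic, diegetic, diegetic

Sound (1): the sound is imagined by Marisol; nothing in the story world is producing it and Bart can't hear it, so meta-diegetic.
(2) a character's body making contact with the set — an in-world sound → diegetic.
(3) is diegetic: it's the actual ambient sound of the location.
(4) is diegetic: it's coming from somewhere further down the street — a location within the story world — and Bart reacts.
(5) is diegetic: on-screen dialogue — Marisol speaks and Bart is there to hear.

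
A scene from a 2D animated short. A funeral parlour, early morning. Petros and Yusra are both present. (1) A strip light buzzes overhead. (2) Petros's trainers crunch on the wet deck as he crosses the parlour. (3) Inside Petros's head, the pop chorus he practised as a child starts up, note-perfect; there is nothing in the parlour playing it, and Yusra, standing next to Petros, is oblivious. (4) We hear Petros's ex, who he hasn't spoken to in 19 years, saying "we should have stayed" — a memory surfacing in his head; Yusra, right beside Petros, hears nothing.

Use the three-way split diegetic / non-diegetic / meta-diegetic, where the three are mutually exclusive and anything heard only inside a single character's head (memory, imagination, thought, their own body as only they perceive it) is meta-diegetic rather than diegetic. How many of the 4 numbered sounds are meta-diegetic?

2

(1) it's the actual ambient sound of the location → diegetic.
(2) a character's body making contact with the set — an in-world sound → diegetic.
(3) the music is a memory playing inside Petros's mind alone; no real-world source, Yusra can't hear it → meta-diegetic.
(4) a remembered line, private to Petros — not present in the room, not audible to Yusra → meta-diegetic.
So 2 of the 4 are meta-diegetic: (3), (4).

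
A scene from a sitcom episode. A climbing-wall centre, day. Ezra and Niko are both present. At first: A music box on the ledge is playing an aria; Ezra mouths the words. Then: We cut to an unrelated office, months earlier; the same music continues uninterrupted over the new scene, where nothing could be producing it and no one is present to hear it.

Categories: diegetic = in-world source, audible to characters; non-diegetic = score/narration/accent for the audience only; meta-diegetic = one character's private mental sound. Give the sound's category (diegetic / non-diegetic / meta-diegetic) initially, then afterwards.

Initially: a music box is a real in-scene source and Ezra reacts to it → diegetic.
Afterwards: there is no longer any in-world source and no one can hear it — it has become underscore → non-diegetic.

diegetic, non-diegetic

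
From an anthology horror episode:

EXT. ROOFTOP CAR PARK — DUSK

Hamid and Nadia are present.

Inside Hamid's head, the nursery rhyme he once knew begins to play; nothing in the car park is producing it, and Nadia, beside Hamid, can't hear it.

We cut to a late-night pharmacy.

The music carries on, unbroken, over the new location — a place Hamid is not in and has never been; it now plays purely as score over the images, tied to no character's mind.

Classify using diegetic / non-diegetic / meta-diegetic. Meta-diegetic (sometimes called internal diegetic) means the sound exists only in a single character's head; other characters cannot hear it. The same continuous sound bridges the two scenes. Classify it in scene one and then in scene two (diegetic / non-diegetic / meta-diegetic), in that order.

Scene one: the music exists only inside Hamid's mind; Nadia can't hear it → meta-diegetic.
Scene two: it's detached from Hamid entirely and plays over unrelated images with no in-world source — conventional underscore → non-diegetic.

meta-diegetic, non-diegetic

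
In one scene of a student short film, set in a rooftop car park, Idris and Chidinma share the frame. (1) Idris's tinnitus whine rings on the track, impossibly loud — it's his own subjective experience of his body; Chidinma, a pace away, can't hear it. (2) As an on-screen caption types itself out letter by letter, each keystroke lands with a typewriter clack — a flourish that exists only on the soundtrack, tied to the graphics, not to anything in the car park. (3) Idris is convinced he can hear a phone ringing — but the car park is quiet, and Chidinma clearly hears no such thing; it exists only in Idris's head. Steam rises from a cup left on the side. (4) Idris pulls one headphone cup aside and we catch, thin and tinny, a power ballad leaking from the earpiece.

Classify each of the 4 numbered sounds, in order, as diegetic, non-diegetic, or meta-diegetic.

(1) it's Idris's internal bodily sensation rendered as sound; only Idris 'hears' it → meta-diegetic.
(2) sound married to a title/caption — outside the diegesis by definition → non-diegetic.
(3) the sound is imagined by Idris; nothing in the story world is producing it and Chidinma can't hear it → meta-diegetic.
(4) is diegetic: it's leaking from a physical pair of headphones in the scene.

meta-diegetic, non-diegetic, meta-diegetic, diegetic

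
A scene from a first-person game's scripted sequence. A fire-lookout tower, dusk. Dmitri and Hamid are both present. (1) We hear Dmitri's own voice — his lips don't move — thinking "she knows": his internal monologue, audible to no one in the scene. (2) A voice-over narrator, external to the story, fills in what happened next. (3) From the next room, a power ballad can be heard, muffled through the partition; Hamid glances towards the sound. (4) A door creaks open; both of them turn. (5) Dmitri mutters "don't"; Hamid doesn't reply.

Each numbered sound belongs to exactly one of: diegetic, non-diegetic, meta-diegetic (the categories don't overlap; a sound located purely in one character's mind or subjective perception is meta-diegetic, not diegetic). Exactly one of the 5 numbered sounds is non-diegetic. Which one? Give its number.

2

(1) is meta-diegetic: it's Dmitri's unspoken thought, heard only by the audience via his subjectivity.
(2) commentary laid over the scene from outside the fiction → non-diegetic.
(3) it's coming from the next room — a location within the story world — and Hamid reacts → diegetic.
(4) is diegetic: the sound comes from a door physically present in the location.
(5) spoken by a character present in the story world → diegetic.
Only (2) is non-diegetic.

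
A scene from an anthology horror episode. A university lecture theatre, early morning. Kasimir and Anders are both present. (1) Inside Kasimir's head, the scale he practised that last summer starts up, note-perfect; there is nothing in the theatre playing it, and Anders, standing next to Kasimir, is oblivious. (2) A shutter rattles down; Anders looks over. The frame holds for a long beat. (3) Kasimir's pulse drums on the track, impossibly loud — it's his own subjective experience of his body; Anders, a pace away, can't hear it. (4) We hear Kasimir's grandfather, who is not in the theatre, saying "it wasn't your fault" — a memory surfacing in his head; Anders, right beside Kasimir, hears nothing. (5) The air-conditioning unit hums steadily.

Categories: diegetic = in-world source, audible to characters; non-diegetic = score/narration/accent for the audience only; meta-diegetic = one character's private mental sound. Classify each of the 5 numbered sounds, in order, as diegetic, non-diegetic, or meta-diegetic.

(1) remembered music, private to Kasimir — Anders is oblivious because it isn't in the room → meta-diegetic.
(2) is diegetic: a shutter is a real object/event in the scene's world.
(3) a subjective body sound — Kasimir's private perception, inaudible to Anders → meta-diegetic.
(4) it's Kasimir's recollection rendered as sound; the other character can't hear it → meta-diegetic.
(5) the air-conditioning unit is part of the location's real environment → diegetic.

meta-diegetic, diegetic, meta-diegetic, meta-diegetic, diegetic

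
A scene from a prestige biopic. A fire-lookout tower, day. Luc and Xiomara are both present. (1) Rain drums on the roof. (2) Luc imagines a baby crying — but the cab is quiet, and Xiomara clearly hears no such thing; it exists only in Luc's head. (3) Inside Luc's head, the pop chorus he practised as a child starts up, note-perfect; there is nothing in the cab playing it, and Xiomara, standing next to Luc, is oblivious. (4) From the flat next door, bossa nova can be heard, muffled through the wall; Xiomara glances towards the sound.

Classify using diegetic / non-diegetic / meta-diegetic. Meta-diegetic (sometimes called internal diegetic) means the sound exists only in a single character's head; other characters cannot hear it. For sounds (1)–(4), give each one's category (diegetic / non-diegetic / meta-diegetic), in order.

diegetic, meta-diegetic, meta-diegetic, diegetic

(1) ambient/room sound belonging to the story's physical space → diegetic.
Sound (2): Luc alone 'hears' it — an imagined sound, not present in the space, so meta-diegetic.
Sound (3): remembered music, private to Luc — Xiomara is oblivious because it isn't in the room, so meta-diegetic.
(4) is diegetic: it's coming from the flat next door — a location within the story world — and Xiomara reacts.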